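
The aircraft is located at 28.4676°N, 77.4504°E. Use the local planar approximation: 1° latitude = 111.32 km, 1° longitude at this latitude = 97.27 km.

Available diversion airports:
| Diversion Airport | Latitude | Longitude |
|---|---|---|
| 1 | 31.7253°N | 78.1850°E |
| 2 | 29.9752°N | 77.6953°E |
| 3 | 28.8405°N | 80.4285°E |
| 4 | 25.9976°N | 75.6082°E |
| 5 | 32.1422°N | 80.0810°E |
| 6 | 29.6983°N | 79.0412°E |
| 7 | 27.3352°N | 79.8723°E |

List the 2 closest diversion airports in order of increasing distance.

Distances from 28.4676°N, 77.4504°E:
1: 369.6197 km
2: 169.5082 km
3: 292.6390 km
4: 328.1959 km
5: 482.4945 km
6: 206.6712 km
7: 267.1852 km
Sorted: 2 (169.5082 km) < 6 (206.6712 km) < 7 (267.1852 km) < 3 (292.6390 km) < …

2, 6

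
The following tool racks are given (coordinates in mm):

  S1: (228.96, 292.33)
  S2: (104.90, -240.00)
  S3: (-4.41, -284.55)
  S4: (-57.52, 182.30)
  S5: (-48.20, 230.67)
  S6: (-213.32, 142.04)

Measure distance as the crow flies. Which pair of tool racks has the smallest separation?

S4 and S5

Pairwise distances:
S4–S5: 49.26 mm
S2–S3: 118.04 mm
S4–S6: 160.92 mm
S5–S6: 187.40 mm
S1–S5: 283.94 mm
S1–S4: 306.88 mm
S2–S4: 452.46 mm
S1–S6: 467.12 mm
S3–S4: 469.86 mm
S3–S6: 475.00 mm
S2–S5: 494.94 mm
S2–S6: 497.21 mm
S3–S5: 517.08 mm
S1–S2: 546.60 mm
S1–S3: 622.30 mm
Closest pair: S4–S5 at 49.26 mm.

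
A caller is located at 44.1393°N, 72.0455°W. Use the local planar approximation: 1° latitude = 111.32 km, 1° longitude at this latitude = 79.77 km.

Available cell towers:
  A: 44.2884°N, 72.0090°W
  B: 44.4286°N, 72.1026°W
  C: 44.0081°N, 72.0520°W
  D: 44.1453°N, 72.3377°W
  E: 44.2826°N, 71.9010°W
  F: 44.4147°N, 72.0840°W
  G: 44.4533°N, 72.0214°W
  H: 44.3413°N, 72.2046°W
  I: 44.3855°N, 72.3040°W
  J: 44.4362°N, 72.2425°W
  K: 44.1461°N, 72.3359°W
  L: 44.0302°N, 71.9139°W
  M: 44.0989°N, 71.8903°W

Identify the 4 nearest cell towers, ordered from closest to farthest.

Distances from 44.1393°N, 72.0455°W:
A: 16.8513 km
B: 32.5254 km
C: 14.6144 km
D: 23.3184 km
E: 19.6809 km
F: 30.8110 km
G: 35.0073 km
H: 25.8209 km
I: 34.2980 km
J: 36.5966 km
K: 23.1776 km
L: 16.0532 km
M: 13.1719 km
Sorted: M (13.1719 km) < C (14.6144 km) < L (16.0532 km) < A (16.8513 km) < E (19.6809 km) < K (23.1776 km) < …

M, C, L, A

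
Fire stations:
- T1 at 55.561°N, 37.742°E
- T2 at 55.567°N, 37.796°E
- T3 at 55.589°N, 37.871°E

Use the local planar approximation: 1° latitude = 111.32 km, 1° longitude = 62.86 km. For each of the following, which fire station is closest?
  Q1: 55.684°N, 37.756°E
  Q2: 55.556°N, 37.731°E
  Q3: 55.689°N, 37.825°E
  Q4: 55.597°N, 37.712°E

Q1→T3; Q2→T1; Q3→T3; Q4→T1

Q1 at 55.684°N, 37.756°E:
  T1: 13.721 km
  T2: 13.265 km
  T3: 12.810 km
  → nearest: T3 (12.810 km)
Q2 at 55.556°N, 37.731°E:
  T1: 0.888 km
  T2: 4.265 km
  T3: 9.536 km
  → nearest: T1 (0.888 km)
Q3 at 55.689°N, 37.825°E:
  T1: 15.174 km
  T2: 13.703 km
  T3: 11.501 km
  → nearest: T3 (11.501 km)
Q4 at 55.597°N, 37.712°E:
  T1: 4.429 km
  T2: 6.248 km
  T3: 10.034 km
  → nearest: T1 (4.429 km)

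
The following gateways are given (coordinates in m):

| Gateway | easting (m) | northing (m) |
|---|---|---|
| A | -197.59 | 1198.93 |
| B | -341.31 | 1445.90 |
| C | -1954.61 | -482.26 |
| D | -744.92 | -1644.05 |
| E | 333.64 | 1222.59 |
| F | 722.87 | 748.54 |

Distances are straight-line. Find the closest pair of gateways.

Pairwise distances:
A–B: 285.74 m
A–C: 2431.77 m
A–D: 2895.19 m
A–E: 531.76 m
A–F: 1024.74 m
B–C: 2514.07 m
B–D: 3116.20 m
B–E: 710.93 m
B–F: 1272.32 m
C–D: 1677.23 m
C–E: 2853.52 m
C–F: 2946.82 m
D–E: 3062.83 m
D–F: 2806.94 m
E–F: 613.37 m
Closest pair: A–B at 285.74 m.

A and B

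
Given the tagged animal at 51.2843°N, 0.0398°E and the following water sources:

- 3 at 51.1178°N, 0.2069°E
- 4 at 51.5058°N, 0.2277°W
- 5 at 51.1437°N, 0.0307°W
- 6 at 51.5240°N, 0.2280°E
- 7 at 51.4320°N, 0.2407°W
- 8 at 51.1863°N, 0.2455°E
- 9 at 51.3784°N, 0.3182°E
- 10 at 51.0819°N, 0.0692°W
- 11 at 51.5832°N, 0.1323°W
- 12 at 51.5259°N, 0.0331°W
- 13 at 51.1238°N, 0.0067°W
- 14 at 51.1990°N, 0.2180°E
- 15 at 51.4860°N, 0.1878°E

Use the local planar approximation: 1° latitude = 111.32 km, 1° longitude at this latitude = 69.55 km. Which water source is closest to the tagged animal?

Distances from 51.2843°N, 0.0398°E:
3: √((-0.1665·111.32)² + (0.1671·69.55)²) = √(343.538070 + 135.066351) = 21.8770 km
4: √((0.2215·111.32)² + (-0.2675·69.55)²) = √(607.986388 + 346.132071) = 30.8888 km
5: √((-0.1406·111.32)² + (-0.0705·69.55)²) = √(244.972332 + 24.042106) = 16.4017 km
6: √((0.2397·111.32)² + (0.1882·69.55)²) = √(712.004049 + 171.330036) = 29.7209 km
7: √((0.1477·111.32)² + (-0.2805·69.55)²) = √(270.338180 + 380.592302) = 25.5133 km
8: √((-0.0980·111.32)² + (0.2057·69.55)²) = √(119.014136 + 204.674082) = 17.9913 km
9: √((0.0941·111.32)² + (0.2784·69.55)²) = √(109.730066 + 374.914926) = 22.0147 km
10: √((-0.2024·111.32)² + (-0.1090·69.55)²) = √(507.653531 + 57.470803) = 23.7723 km
11: √((0.2989·111.32)² + (-0.1721·69.55)²) = √(1107.128997 + 143.270247) = 35.3610 km
12: √((0.2416·111.32)² + (-0.0729·69.55)²) = √(723.336291 + 25.706877) = 27.3687 km
13: √((-0.1605·111.32)² + (-0.0465·69.55)²) = √(319.224686 + 10.459241) = 18.1572 km
14: √((-0.0853·111.32)² + (0.1782·69.55)²) = √(90.166343 + 153.606526) = 15.6132 km
15: √((0.2017·111.32)² + (0.1480·69.55)²) = √(504.148166 + 105.954084) = 24.7002 km
Minimum: 14 at 15.6132 km.

14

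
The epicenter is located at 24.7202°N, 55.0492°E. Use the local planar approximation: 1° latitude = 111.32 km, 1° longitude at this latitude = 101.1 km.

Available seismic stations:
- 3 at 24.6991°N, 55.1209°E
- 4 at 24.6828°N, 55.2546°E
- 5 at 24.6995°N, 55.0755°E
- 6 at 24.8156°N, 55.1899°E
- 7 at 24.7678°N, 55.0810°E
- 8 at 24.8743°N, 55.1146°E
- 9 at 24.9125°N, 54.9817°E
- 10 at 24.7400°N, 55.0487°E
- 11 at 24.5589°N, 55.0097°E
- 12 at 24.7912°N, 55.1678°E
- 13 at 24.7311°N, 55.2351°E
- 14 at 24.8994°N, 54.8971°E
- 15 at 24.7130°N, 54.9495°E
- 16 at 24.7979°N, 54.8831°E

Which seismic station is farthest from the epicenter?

14

Distances from 24.7202°N, 55.0492°E:
3: 7.6199 km
4: 21.1792 km
5: 3.5185 km
6: 17.7518 km
7: 6.1979 km
8: 18.3845 km
9: 22.4683 km
10: 2.2047 km
11: 18.3946 km
12: 14.3611 km
13: 18.8336 km
14: 25.1874 km
15: 10.1115 km
16: 18.8894 km
Maximum: 14 at 25.1874 km.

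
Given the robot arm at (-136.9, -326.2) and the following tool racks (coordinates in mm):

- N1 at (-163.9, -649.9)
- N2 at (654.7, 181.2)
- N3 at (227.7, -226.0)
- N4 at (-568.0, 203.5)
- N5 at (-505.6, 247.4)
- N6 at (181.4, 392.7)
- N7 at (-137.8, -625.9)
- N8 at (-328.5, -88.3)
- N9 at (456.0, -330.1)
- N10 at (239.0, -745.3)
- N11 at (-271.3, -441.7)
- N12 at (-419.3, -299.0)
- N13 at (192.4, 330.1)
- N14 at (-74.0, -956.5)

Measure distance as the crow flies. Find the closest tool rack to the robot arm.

Distances from (-136.9, -326.2):
N1: 324.8 mm
N2: 940.3 mm
N3: 378.1 mm
N4: 683.0 mm
N5: 681.9 mm
N6: 786.2 mm
N7: 299.7 mm
N8: 305.5 mm
N9: 592.9 mm
N10: 563.0 mm
N11: 177.2 mm
N12: 283.7 mm
N13: 734.3 mm
N14: 633.4 mm
Minimum: N11 at 177.2 mm.

N11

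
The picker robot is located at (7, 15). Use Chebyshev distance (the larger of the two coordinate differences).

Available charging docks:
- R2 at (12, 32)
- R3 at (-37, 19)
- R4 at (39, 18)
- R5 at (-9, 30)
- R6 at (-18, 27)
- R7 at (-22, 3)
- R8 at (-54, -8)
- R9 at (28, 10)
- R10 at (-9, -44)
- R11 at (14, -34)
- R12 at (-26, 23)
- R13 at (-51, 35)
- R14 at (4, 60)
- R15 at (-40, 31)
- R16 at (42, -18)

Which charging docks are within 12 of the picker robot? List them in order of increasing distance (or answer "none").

none

Distances from (7, 15):
R2: max(|5|, |17|) = 17
R3: max(|-44|, |4|) = 44
R4: max(|32|, |3|) = 32
R5: max(|-16|, |15|) = 16
R6: max(|-25|, |12|) = 25
R7: max(|-29|, |-12|) = 29
R8: max(|-61|, |-23|) = 61
R9: max(|21|, |-5|) = 21
R10: max(|-16|, |-59|) = 59
R11: max(|7|, |-49|) = 49
R12: max(|-33|, |8|) = 33
R13: max(|-58|, |20|) = 58
R14: max(|-3|, |45|) = 45
R15: max(|-47|, |16|) = 47
R16: max(|35|, |-33|) = 35
Threshold 12: none within range.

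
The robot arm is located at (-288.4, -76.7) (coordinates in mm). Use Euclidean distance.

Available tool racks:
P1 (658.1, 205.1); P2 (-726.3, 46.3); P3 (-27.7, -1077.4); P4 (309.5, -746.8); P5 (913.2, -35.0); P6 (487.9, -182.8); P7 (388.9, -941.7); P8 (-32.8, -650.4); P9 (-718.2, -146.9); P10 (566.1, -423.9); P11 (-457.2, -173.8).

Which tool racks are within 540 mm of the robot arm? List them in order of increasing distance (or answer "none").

P11, P9, P2

Distances from (-288.4, -76.7):
P1: √((946.5)² + (281.8)²) = √(895862.250 + 79411.240) = 987.6 mm
P2: √((-437.9)² + (123.0)²) = √(191756.410 + 15129.000) = 454.8 mm
P3: √((260.7)² + (-1000.7)²) = √(67964.490 + 1001400.490) = 1034.1 mm
P4: √((597.9)² + (-670.1)²) = √(357484.410 + 449034.010) = 898.1 mm
P5: √((1201.6)² + (41.7)²) = √(1443842.560 + 1738.890) = 1202.3 mm
P6: √((776.3)² + (-106.1)²) = √(602641.690 + 11257.210) = 783.5 mm
P7: √((677.3)² + (-865.0)²) = √(458735.290 + 748225.000) = 1098.6 mm
P8: √((255.6)² + (-573.7)²) = √(65331.360 + 329131.690) = 628.1 mm
P9: √((-429.8)² + (-70.2)²) = √(184728.040 + 4928.040) = 435.5 mm
P10: √((854.5)² + (-347.2)²) = √(730170.250 + 120547.840) = 922.3 mm
P11: √((-168.8)² + (-97.1)²) = √(28493.440 + 9428.410) = 194.7 mm
Threshold 540 mm: P11 (194.7 mm), P9 (435.5 mm), P2 (454.8 mm) are within range.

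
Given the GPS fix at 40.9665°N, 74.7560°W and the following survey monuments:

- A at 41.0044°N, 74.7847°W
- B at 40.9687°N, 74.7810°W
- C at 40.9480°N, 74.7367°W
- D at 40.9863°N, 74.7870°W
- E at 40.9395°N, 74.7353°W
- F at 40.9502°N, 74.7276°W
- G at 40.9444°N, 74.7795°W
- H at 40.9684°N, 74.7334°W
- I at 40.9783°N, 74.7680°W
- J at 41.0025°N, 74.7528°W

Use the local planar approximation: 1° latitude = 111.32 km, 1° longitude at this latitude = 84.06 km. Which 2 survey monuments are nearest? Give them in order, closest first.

I, H

Distances from 40.9665°N, 74.7560°W:
A: √((0.0379·111.32)² + (-0.0287·84.06)²) = √(17.800197 + 5.820262) = 4.8601 km
B: √((0.0022·111.32)² + (-0.0250·84.06)²) = √(0.059978 + 4.416302) = 2.1157 km
C: √((-0.0185·111.32)² + (0.0193·84.06)²) = √(4.241211 + 2.632045) = 2.6217 km
D: √((0.0198·111.32)² + (-0.0310·84.06)²) = √(4.858216 + 6.790506) = 3.4130 km
E: √((-0.0270·111.32)² + (0.0207·84.06)²) = √(9.033872 + 3.027746) = 3.4730 km
F: √((-0.0163·111.32)² + (0.0284·84.06)²) = √(3.292468 + 5.699220) = 2.9986 km
G: √((-0.0221·111.32)² + (-0.0235·84.06)²) = √(6.052446 + 3.902245) = 3.1551 km
H: √((0.0019·111.32)² + (0.0226·84.06)²) = √(0.044736 + 3.609073) = 1.9115 km
I: √((0.0118·111.32)² + (-0.0120·84.06)²) = √(1.725482 + 1.017516) = 1.6562 km
J: √((0.0360·111.32)² + (0.0032·84.06)²) = √(16.060217 + 0.072357) = 4.0165 km
Sorted: I (1.6562 km) < H (1.9115 km) < B (2.1157 km) < C (2.6217 km) < …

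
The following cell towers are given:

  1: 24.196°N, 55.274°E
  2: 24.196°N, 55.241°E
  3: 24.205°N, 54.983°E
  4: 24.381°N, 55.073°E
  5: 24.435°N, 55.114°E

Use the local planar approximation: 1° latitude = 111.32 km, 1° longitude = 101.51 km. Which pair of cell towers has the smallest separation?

1 and 2

Pairwise distances:
1–2: 3.350 km
4–5: 7.311 km
3–4: 21.618 km
2–3: 26.209 km
2–4: 26.739 km
3–5: 28.851 km
1–4: 28.990 km
1–3: 29.556 km
2–5: 29.564 km
1–5: 31.171 km
Closest pair: 1–2 at 3.350 km.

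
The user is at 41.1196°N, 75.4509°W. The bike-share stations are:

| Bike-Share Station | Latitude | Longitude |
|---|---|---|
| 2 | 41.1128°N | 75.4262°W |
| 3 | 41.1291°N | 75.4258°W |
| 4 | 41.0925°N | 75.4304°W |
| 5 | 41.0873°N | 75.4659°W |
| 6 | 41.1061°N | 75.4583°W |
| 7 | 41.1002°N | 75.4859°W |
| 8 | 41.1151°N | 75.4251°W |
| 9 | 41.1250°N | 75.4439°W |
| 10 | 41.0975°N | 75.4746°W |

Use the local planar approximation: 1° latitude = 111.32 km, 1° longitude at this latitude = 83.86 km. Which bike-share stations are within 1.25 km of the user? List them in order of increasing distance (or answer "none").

Distances from 41.1196°N, 75.4509°W:
2: √((-0.0068·111.32)² + (0.0247·83.86)²) = √(0.573013 + 4.290458) = 2.2053 km
3: √((0.0095·111.32)² + (0.0251·83.86)²) = √(1.118391 + 4.430545) = 2.3556 km
4: √((-0.0271·111.32)² + (0.0205·83.86)²) = √(9.100913 + 2.955408) = 3.4722 km
5: √((-0.0323·111.32)² + (-0.0150·83.86)²) = √(12.928598 + 1.582312) = 3.8093 km
6: √((-0.0135·111.32)² + (-0.0074·83.86)²) = √(2.258468 + 0.385100) = 1.6259 km
7: √((-0.0194·111.32)² + (-0.0350·83.86)²) = √(4.663907 + 8.614812) = 3.6440 km
8: √((-0.0045·111.32)² + (0.0258·83.86)²) = √(0.250941 + 4.681113) = 2.2208 km
9: √((0.0054·111.32)² + (0.0070·83.86)²) = √(0.361355 + 0.344592) = 0.8402 km
10: √((-0.0221·111.32)² + (-0.0237·83.86)²) = √(6.052446 + 3.950085) = 3.1627 km
Threshold 1.25 km: 9 (0.8402 km) is within range.

9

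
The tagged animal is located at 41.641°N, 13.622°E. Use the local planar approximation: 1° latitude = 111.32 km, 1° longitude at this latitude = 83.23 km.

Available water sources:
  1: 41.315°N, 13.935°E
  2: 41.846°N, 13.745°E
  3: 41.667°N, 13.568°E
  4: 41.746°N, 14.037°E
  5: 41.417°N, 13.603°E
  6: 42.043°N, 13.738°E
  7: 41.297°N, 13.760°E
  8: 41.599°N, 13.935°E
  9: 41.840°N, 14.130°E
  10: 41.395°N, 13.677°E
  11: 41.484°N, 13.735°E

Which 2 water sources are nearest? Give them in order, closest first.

3, 11

Distances from 41.641°N, 13.622°E:
1: 44.673 km
2: 25.012 km
3: 5.346 km
4: 36.465 km
5: 24.986 km
6: 45.780 km
7: 39.979 km
8: 26.467 km
9: 47.733 km
10: 27.765 km
11: 19.847 km
Sorted: 3 (5.346 km) < 11 (19.847 km) < 5 (24.986 km) < 2 (25.012 km) < …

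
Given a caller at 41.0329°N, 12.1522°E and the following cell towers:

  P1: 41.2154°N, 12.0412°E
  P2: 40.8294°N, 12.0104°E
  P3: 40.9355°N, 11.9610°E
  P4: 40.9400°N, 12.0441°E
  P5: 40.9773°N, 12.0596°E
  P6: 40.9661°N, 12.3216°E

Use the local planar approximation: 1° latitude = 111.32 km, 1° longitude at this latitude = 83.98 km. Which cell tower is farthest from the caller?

Distances from 41.0329°N, 12.1522°E:
P1: 22.3524 km
P2: 25.5929 km
P3: 19.3749 km
P4: 13.7609 km
P5: 9.9390 km
P6: 16.0525 km
Maximum: P2 at 25.5929 km.

P2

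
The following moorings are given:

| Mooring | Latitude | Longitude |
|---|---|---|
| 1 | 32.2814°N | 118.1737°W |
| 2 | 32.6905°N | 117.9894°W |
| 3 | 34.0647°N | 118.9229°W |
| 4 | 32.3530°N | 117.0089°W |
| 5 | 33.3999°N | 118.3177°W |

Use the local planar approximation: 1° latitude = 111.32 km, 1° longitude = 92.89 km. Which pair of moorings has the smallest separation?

Pairwise distances:
1–2: 48.6525 km
1–3: 210.3621 km
1–4: 108.4915 km
1–5: 125.2279 km
2–3: 175.8430 km
2–4: 98.5234 km
2–5: 84.6541 km
3–4: 260.6103 km
3–5: 92.9364 km
4–5: 168.4106 km
Closest pair: 1–2 at 48.6525 km.

1 and 2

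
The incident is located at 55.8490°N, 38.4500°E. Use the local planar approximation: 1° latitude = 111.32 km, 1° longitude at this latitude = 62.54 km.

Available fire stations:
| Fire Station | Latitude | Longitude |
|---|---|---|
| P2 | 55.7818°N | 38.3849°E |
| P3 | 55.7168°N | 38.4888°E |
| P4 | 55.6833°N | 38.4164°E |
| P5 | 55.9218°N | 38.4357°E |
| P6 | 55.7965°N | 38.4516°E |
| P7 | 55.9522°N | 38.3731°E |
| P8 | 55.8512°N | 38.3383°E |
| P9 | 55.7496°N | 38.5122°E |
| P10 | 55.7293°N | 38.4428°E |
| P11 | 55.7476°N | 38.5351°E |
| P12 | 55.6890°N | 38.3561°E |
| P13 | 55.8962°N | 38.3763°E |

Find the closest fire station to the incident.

Distances from 55.8490°N, 38.4500°E:
P2: √((-0.0672·111.32)² + (-0.0651·62.54)²) = √(55.960932 + 16.575923) = 8.5169 km
P3: √((-0.1322·111.32)² + (0.0388·62.54)²) = √(216.575490 + 5.888155) = 14.9152 km
P4: √((-0.1657·111.32)² + (-0.0336·62.54)²) = √(340.244734 + 4.415647) = 18.5650 km
P5: √((0.0728·111.32)² + (-0.0143·62.54)²) = √(65.676372 + 0.799812) = 8.1533 km
P6: √((-0.0525·111.32)² + (0.0016·62.54)²) = √(34.155842 + 0.010013) = 5.8452 km
P7: √((0.1032·111.32)² + (-0.0769·62.54)²) = √(131.979291 + 23.129617) = 12.4543 km
P8: √((0.0022·111.32)² + (-0.1117·62.54)²) = √(0.059978 + 48.800256) = 6.9900 km
P9: √((-0.0994·111.32)² + (0.0622·62.54)²) = √(122.438828 + 15.132007) = 11.7291 km
P10: √((-0.1197·111.32)² + (-0.0072·62.54)²) = √(177.555732 + 0.202759) = 13.3326 km
P11: √((-0.1014·111.32)² + (0.0851·62.54)²) = √(127.415512 + 28.325323) = 12.4796 km
P12: √((-0.1600·111.32)² + (-0.0939·62.54)²) = √(317.238845 + 34.486327) = 18.7543 km
P13: √((0.0472·111.32)² + (-0.0737·62.54)²) = √(27.607711 + 21.244706) = 6.9895 km
Minimum: P6 at 5.8452 km.

P6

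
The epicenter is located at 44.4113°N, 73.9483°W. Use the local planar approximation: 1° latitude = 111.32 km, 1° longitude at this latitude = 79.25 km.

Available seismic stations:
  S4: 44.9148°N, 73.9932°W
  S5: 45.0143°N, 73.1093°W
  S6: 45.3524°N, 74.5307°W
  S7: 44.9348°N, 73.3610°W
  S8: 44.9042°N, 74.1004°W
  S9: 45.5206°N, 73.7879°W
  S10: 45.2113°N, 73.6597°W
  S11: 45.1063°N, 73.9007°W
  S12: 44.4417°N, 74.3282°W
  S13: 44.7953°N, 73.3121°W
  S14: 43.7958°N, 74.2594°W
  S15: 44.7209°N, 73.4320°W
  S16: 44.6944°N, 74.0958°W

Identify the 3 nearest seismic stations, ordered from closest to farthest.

S12, S16, S15

Distances from 44.4113°N, 73.9483°W:
S4: √((0.5035·111.32)² + (-0.0449·79.25)²) = √(3141.559902 + 12.661677) = 56.1625 km
S5: √((0.6030·111.32)² + (0.8390·79.25)²) = √(4505.894506 + 4421.019836) = 94.4823 km
S6: √((0.9411·111.32)² + (-0.5824·79.25)²) = √(10975.338970 + 2130.302487) = 114.4799 km
S7: √((0.5235·111.32)² + (0.5873·79.25)²) = √(3396.094507 + 2166.299719) = 74.5815 km
S8: √((0.4929·111.32)² + (-0.1521·79.25)²) = √(3010.676077 + 145.297108) = 56.1780 km
S9: √((1.1093·111.32)² + (0.1604·79.25)²) = √(15249.107334 + 161.587317) = 124.1398 km
S10: √((0.8000·111.32)² + (0.2886·79.25)²) = √(7930.971136 + 523.107799) = 91.9461 km
S11: √((0.6950·111.32)² + (0.0476·79.25)²) = √(5985.714583 + 14.230247) = 77.4593 km
S12: √((0.0304·111.32)² + (-0.3799·79.25)²) = √(11.452322 + 906.435965) = 30.2967 km
S13: √((0.3840·111.32)² + (0.6362·79.25)²) = √(1827.295750 + 2542.060435) = 66.1011 km
S14: √((-0.6155·111.32)² + (-0.3111·79.25)²) = √(4694.642325 + 607.852999) = 72.8182 km
S15: √((0.3096·111.32)² + (0.5163·79.25)²) = √(1187.813616 + 1674.182476) = 53.4976 km
S16: √((0.2831·111.32)² + (-0.1475·79.25)²) = √(993.175812 + 136.641488) = 33.6128 km
Sorted: S12 (30.2967 km) < S16 (33.6128 km) < S15 (53.4976 km) < S4 (56.1625 km) < S8 (56.1780 km) < …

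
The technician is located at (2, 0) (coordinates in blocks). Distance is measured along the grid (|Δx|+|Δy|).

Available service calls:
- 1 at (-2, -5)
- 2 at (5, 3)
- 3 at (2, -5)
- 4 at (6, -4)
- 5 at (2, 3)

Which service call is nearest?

5

Distances from (2, 0):
1: 9 blocks
2: 6 blocks
3: 5 blocks
4: 8 blocks
5: 3 blocks
Minimum: 5 at 3 blocks.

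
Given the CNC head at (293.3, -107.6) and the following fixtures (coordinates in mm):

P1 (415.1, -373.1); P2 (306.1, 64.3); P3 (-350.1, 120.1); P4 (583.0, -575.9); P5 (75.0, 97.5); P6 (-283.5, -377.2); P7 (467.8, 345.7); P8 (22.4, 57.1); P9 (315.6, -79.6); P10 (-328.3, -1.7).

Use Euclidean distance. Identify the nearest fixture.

Distances from (293.3, -107.6):
P1: √((121.8)² + (-265.5)²) = √(14835.240 + 70490.250) = 292.1 mm
P2: √((12.8)² + (171.9)²) = √(163.840 + 29549.610) = 172.4 mm
P3: √((-643.4)² + (227.7)²) = √(413963.560 + 51847.290) = 682.5 mm
P4: √((289.7)² + (-468.3)²) = √(83926.090 + 219304.890) = 550.7 mm
P5: √((-218.3)² + (205.1)²) = √(47654.890 + 42066.010) = 299.5 mm
P6: √((-576.8)² + (-269.6)²) = √(332698.240 + 72684.160) = 636.7 mm
P7: √((174.5)² + (453.3)²) = √(30450.250 + 205480.890) = 485.7 mm
P8: √((-270.9)² + (164.7)²) = √(73386.810 + 27126.090) = 317.0 mm
P9: √((22.3)² + (28.0)²) = √(497.290 + 784.000) = 35.8 mm
P10: √((-621.6)² + (105.9)²) = √(386386.560 + 11214.810) = 630.6 mm
Minimum: P9 at 35.8 mm.

P9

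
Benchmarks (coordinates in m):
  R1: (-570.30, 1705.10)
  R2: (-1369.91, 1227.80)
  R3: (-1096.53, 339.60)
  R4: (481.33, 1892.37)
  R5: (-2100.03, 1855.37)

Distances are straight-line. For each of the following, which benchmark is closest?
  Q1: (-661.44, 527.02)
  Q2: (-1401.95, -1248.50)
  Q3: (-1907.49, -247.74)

Q1 at (-661.44, 527.02):
  R1: √((91.14)² + (1178.08)²) = √(8306.4996 + 1387872.4864) = 1181.60 m
  R2: √((-708.47)² + (700.78)²) = √(501929.7409 + 491092.6084) = 996.51 m
  R3: √((-435.09)² + (-187.42)²) = √(189303.3081 + 35126.2564) = 473.74 m
  R4: √((1142.77)² + (1365.35)²) = √(1305923.2729 + 1864180.6225) = 1780.48 m
  R5: √((-1438.59)² + (1328.35)²) = √(2069541.1881 + 1764513.7225) = 1958.07 m
  → nearest: R3 (473.74 m)
Q2 at (-1401.95, -1248.50):
  R1: √((831.65)² + (2953.60)²) = √(691641.7225 + 8723752.9600) = 3068.45 m
  R2: √((32.04)² + (2476.30)²) = √(1026.5616 + 6132061.6900) = 2476.51 m
  R3: √((305.42)² + (1588.10)²) = √(93281.3764 + 2522061.6100) = 1617.20 m
  R4: √((1883.28)² + (3140.87)²) = √(3546743.5584 + 9865064.3569) = 3662.21 m
  R5: √((-698.08)² + (3103.87)²) = √(487315.6864 + 9634008.9769) = 3181.40 m
  → nearest: R3 (1617.20 m)
Q3 at (-1907.49, -247.74):
  R1: √((1337.19)² + (1952.84)²) = √(1788077.0961 + 3813584.0656) = 2366.78 m
  R2: √((537.58)² + (1475.54)²) = √(288992.2564 + 2177218.2916) = 1570.42 m
  R3: √((810.96)² + (587.34)²) = √(657656.1216 + 344968.2756) = 1001.31 m
  R4: √((2388.82)² + (2140.11)²) = √(5706460.9924 + 4580070.8121) = 3207.26 m
  R5: √((-192.54)² + (2103.11)²) = √(37071.6516 + 4423071.6721) = 2111.91 m
  → nearest: R3 (1001.31 m)

Q1→R3; Q2→R3; Q3→R3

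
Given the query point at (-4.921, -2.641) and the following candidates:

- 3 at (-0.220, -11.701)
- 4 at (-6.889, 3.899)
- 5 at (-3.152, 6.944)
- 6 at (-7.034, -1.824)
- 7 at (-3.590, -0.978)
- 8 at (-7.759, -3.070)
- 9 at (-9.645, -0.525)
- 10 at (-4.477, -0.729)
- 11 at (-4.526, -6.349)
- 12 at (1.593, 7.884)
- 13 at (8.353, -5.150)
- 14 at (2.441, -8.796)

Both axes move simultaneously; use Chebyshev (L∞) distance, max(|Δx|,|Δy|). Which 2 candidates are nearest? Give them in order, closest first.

7, 10

Distances from (-4.921, -2.641):
3: max(|4.701|, |-9.060|) = 9.060
4: max(|-1.968|, |6.540|) = 6.540
5: max(|1.769|, |9.585|) = 9.585
6: max(|-2.113|, |0.817|) = 2.113
7: max(|1.331|, |1.663|) = 1.663
8: max(|-2.838|, |-0.429|) = 2.838
9: max(|-4.724|, |2.116|) = 4.724
10: max(|0.444|, |1.912|) = 1.912
11: max(|0.395|, |-3.708|) = 3.708
12: max(|6.514|, |10.525|) = 10.525
13: max(|13.274|, |-2.509|) = 13.274
14: max(|7.362|, |-6.155|) = 7.362
Sorted: 7 (1.663) < 10 (1.912) < 6 (2.113) < 8 (2.838) < …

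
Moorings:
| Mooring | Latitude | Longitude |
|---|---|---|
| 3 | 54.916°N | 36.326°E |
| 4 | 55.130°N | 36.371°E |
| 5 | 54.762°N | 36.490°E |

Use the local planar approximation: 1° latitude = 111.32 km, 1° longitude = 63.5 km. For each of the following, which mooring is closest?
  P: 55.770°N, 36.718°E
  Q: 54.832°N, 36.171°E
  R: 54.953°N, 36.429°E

P at 55.770°N, 36.718°E:
  3: 98.272 km
  4: 74.574 km
  5: 113.141 km
  → nearest: 4 (74.574 km)
Q at 54.832°N, 36.171°E:
  3: 13.576 km
  4: 35.521 km
  5: 21.704 km
  → nearest: 3 (13.576 km)
R at 54.953°N, 36.429°E:
  3: 7.729 km
  4: 20.045 km
  5: 21.612 km
  → nearest: 3 (7.729 km)

P→4; Q→3; R→3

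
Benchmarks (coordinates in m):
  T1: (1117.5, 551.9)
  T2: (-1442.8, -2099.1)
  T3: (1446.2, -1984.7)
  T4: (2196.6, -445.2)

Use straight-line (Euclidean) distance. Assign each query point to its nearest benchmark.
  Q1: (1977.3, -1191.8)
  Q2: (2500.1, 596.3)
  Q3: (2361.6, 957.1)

Q1 at (1977.3, -1191.8):
  T1: √((-859.8)² + (1743.7)²) = √(739256.040 + 3040489.690) = 1944.2 m
  T2: √((-3420.1)² + (-907.3)²) = √(11697084.010 + 823193.290) = 3538.4 m
  T3: √((-531.1)² + (-792.9)²) = √(282067.210 + 628690.410) = 954.3 m
  T4: √((219.3)² + (746.6)²) = √(48092.490 + 557411.560) = 778.1 m
  → nearest: T4 (778.1 m)
Q2 at (2500.1, 596.3):
  T1: √((-1382.6)² + (-44.4)²) = √(1911582.760 + 1971.360) = 1383.3 m
  T2: √((-3942.9)² + (-2695.4)²) = √(15546460.410 + 7265181.160) = 4776.2 m
  T3: √((-1053.9)² + (-2581.0)²) = √(1110705.210 + 6661561.000) = 2787.9 m
  T4: √((-303.5)² + (-1041.5)²) = √(92112.250 + 1084722.250) = 1084.8 m
  → nearest: T4 (1084.8 m)
Q3 at (2361.6, 957.1):
  T1: √((-1244.1)² + (-405.2)²) = √(1547784.810 + 164187.040) = 1308.4 m
  T2: √((-3804.4)² + (-3056.2)²) = √(14473459.360 + 9340358.440) = 4879.9 m
  T3: √((-915.4)² + (-2941.8)²) = √(837957.160 + 8654187.240) = 3080.9 m
  T4: √((-165.0)² + (-1402.3)²) = √(27225.000 + 1966445.290) = 1412.0 m
  → nearest: T1 (1308.4 m)

Q1→T4; Q2→T4; Q3→T1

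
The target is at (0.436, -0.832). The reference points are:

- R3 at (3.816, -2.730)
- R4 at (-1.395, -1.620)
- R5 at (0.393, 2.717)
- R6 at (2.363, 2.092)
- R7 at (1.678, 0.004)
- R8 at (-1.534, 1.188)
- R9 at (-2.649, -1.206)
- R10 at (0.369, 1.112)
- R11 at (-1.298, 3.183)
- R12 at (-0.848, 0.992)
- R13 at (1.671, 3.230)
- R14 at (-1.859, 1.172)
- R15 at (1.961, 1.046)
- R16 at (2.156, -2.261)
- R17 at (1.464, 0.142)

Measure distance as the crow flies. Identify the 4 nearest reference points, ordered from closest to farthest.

R17, R7, R10, R4

Distances from (0.436, -0.832):
R3: √((3.380)² + (-1.898)²) = √(11.42440 + 3.60240) = 3.876
R4: √((-1.831)² + (-0.788)²) = √(3.35256 + 0.62094) = 1.993
R5: √((-0.043)² + (3.549)²) = √(0.00185 + 12.59540) = 3.549
R6: √((1.927)² + (2.924)²) = √(3.71333 + 8.54978) = 3.502
R7: √((1.242)² + (0.836)²) = √(1.54256 + 0.69890) = 1.497
R8: √((-1.970)² + (2.020)²) = √(3.88090 + 4.08040) = 2.822
R9: √((-3.085)² + (-0.374)²) = √(9.51722 + 0.13988) = 3.108
R10: √((-0.067)² + (1.944)²) = √(0.00449 + 3.77914) = 1.945
R11: √((-1.734)² + (4.015)²) = √(3.00676 + 16.12022) = 4.373
R12: √((-1.284)² + (1.824)²) = √(1.64866 + 3.32698) = 2.231
R13: √((1.235)² + (4.062)²) = √(1.52523 + 16.49984) = 4.246
R14: √((-2.295)² + (2.004)²) = √(5.26702 + 4.01602) = 3.047
R15: √((1.525)² + (1.878)²) = √(2.32563 + 3.52688) = 2.419
R16: √((1.720)² + (-1.429)²) = √(2.95840 + 2.04204) = 2.236
R17: √((1.028)² + (0.974)²) = √(1.05678 + 0.94868) = 1.416
Sorted: R17 (1.416) < R7 (1.497) < R10 (1.945) < R4 (1.993) < R12 (2.231) < R16 (2.236) < …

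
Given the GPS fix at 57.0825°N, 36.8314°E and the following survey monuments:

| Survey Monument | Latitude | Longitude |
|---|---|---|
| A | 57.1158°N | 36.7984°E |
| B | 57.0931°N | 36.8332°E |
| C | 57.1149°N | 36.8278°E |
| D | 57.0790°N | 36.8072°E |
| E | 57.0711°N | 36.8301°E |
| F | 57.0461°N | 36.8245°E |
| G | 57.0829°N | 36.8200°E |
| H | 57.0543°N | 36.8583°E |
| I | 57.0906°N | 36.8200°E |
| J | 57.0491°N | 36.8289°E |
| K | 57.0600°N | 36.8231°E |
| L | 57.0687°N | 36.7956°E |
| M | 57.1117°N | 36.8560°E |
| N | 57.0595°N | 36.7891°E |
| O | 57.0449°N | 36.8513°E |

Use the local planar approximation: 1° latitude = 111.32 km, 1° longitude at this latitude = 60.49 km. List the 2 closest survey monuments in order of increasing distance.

G, I

Distances from 57.0825°N, 36.8314°E:
A: √((0.0333·111.32)² + (-0.0330·60.49)²) = √(13.741523 + 3.984695) = 4.2103 km
B: √((0.0106·111.32)² + (0.0018·60.49)²) = √(1.392381 + 0.011855) = 1.1850 km
C: √((0.0324·111.32)² + (-0.0036·60.49)²) = √(13.008775 + 0.047421) = 3.6133 km
D: √((-0.0035·111.32)² + (-0.0242·60.49)²) = √(0.151804 + 2.142880) = 1.5148 km
E: √((-0.0114·111.32)² + (-0.0013·60.49)²) = √(1.610483 + 0.006184) = 1.2715 km
F: √((-0.0364·111.32)² + (-0.0069·60.49)²) = √(16.419093 + 0.174207) = 4.0735 km
G: √((0.0004·111.32)² + (-0.0114·60.49)²) = √(0.001983 + 0.475529) = 0.6910 km
H: √((-0.0282·111.32)² + (0.0269·60.49)²) = √(9.854727 + 2.647718) = 3.5359 km
I: √((0.0081·111.32)² + (-0.0114·60.49)²) = √(0.813048 + 0.475529) = 1.1352 km
J: √((-0.0334·111.32)² + (-0.0025·60.49)²) = √(13.824178 + 0.022869) = 3.7212 km
K: √((-0.0225·111.32)² + (-0.0083·60.49)²) = √(6.273522 + 0.252071) = 2.5545 km
L: √((-0.0138·111.32)² + (-0.0358·60.49)²) = √(2.359960 + 4.689572) = 2.6551 km
M: √((0.0292·111.32)² + (0.0246·60.49)²) = √(10.566036 + 2.214305) = 3.5750 km
N: √((-0.0230·111.32)² + (-0.0423·60.49)²) = √(6.555443 + 6.547084) = 3.6197 km
O: √((-0.0376·111.32)² + (0.0199·60.49)²) = √(17.519515 + 1.449016) = 4.3553 km
Sorted: G (0.6910 km) < I (1.1352 km) < B (1.1850 km) < E (1.2715 km) < …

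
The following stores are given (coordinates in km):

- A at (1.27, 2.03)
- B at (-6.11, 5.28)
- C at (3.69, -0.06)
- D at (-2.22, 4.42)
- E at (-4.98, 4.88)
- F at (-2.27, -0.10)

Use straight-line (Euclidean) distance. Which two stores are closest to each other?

B and E

Pairwise distances:
A–B: 8.06 km
A–C: 3.20 km
A–D: 4.23 km
A–E: 6.87 km
A–F: 4.13 km
B–C: 11.16 km
B–D: 3.98 km
B–E: 1.20 km
B–F: 6.61 km
C–D: 7.42 km
C–E: 9.98 km
C–F: 5.96 km
D–E: 2.80 km
D–F: 4.52 km
E–F: 5.67 km
Closest pair: B–E at 1.20 km.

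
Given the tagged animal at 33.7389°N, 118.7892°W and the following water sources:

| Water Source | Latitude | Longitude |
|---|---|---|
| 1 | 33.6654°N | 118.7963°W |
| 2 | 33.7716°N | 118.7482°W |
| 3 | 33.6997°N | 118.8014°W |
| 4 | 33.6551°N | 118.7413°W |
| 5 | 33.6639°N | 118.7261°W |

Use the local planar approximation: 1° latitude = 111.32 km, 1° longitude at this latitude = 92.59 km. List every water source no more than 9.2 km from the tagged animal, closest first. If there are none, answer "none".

Distances from 33.7389°N, 118.7892°W:
1: 8.2084 km
2: 5.2595 km
3: 4.5076 km
4: 10.3292 km
5: 10.1902 km
Threshold 9.2 km: 3 (4.5076 km), 2 (5.2595 km), 1 (8.2084 km) are within range.

3, 2, 1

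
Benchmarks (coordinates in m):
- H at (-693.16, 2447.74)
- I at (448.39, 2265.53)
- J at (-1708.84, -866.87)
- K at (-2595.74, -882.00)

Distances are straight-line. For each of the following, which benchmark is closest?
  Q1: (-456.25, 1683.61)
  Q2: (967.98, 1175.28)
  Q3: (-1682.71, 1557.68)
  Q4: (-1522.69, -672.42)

Q1→H; Q2→I; Q3→H; Q4→J

Q1 at (-456.25, 1683.61):
  H: 800.01 m
  I: 1075.64 m
  J: 2841.47 m
  K: 3340.62 m
  → nearest: H (800.01 m)
Q2 at (967.98, 1175.28):
  H: 2092.50 m
  I: 1207.73 m
  J: 3366.86 m
  K: 4114.91 m
  → nearest: I (1207.73 m)
Q3 at (-1682.71, 1557.68):
  H: 1330.95 m
  I: 2245.58 m
  J: 2424.69 m
  K: 2604.93 m
  → nearest: H (1330.95 m)
Q4 at (-1522.69, -672.42):
  H: 3228.55 m
  I: 3537.90 m
  J: 269.19 m
  K: 1093.33 m
  → nearest: J (269.19 m)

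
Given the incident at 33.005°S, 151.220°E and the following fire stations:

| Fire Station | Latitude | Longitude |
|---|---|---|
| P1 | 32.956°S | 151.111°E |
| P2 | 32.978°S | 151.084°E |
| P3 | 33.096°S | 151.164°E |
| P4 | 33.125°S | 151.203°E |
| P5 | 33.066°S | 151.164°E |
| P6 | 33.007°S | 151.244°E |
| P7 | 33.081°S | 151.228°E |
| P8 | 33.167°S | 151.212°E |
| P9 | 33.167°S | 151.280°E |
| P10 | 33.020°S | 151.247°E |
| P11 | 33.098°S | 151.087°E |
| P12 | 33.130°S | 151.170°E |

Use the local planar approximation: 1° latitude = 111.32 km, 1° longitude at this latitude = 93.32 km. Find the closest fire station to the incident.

P6

Distances from 33.005°S, 151.220°E:
P1: √((0.049·111.32)² + (-0.109·93.32)²) = √(29.75353 + 103.46714) = 11.542 km
P2: √((0.027·111.32)² + (-0.136·93.32)²) = √(9.03387 + 161.07468) = 13.043 km
P3: √((-0.091·111.32)² + (-0.056·93.32)²) = √(102.61933 + 27.31024) = 11.399 km
P4: √((-0.120·111.32)² + (-0.017·93.32)²) = √(178.44685 + 2.51679) = 13.452 km
P5: √((-0.061·111.32)² + (-0.056·93.32)²) = √(46.11116 + 27.31024) = 8.569 km
P6: √((-0.002·111.32)² + (0.024·93.32)²) = √(0.04957 + 5.01617) = 2.251 km
P7: √((-0.076·111.32)² + (0.008·93.32)²) = √(71.57701 + 0.55735) = 8.493 km
P8: √((-0.162·111.32)² + (-0.008·93.32)²) = √(325.21939 + 0.55735) = 18.049 km
P9: √((-0.162·111.32)² + (0.060·93.32)²) = √(325.21939 + 31.35104) = 18.883 km
P10: √((-0.015·111.32)² + (0.027·93.32)²) = √(2.78823 + 6.34859) = 3.023 km
P11: √((-0.093·111.32)² + (-0.133·93.32)²) = √(107.17964 + 154.04682) = 16.163 km
P12: √((-0.125·111.32)² + (-0.050·93.32)²) = √(193.62722 + 21.77156) = 14.676 km
Minimum: P6 at 2.251 km.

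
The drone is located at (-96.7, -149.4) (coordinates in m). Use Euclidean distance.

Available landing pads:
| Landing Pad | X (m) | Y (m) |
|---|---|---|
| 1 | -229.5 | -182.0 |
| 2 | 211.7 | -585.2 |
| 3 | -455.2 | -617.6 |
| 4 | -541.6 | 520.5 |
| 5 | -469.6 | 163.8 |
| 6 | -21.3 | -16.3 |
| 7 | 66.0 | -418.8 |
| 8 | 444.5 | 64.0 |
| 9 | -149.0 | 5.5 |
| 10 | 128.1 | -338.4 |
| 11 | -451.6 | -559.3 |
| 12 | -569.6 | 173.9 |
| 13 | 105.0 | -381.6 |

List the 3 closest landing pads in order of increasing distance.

Distances from (-96.7, -149.4):
1: √((-132.8)² + (-32.6)²) = √(17635.840 + 1062.760) = 136.7 m
2: √((308.4)² + (-435.8)²) = √(95110.560 + 189921.640) = 533.9 m
3: √((-358.5)² + (-468.2)²) = √(128522.250 + 219211.240) = 589.7 m
4: √((-444.9)² + (669.9)²) = √(197936.010 + 448766.010) = 804.2 m
5: √((-372.9)² + (313.2)²) = √(139054.410 + 98094.240) = 487.0 m
6: √((75.4)² + (133.1)²) = √(5685.160 + 17715.610) = 153.0 m
7: √((162.7)² + (-269.4)²) = √(26471.290 + 72576.360) = 314.7 m
8: √((541.2)² + (213.4)²) = √(292897.440 + 45539.560) = 581.8 m
9: √((-52.3)² + (154.9)²) = √(2735.290 + 23994.010) = 163.5 m
10: √((224.8)² + (-189.0)²) = √(50535.040 + 35721.000) = 293.7 m
11: √((-354.9)² + (-409.9)²) = √(125954.010 + 168018.010) = 542.2 m
12: √((-472.9)² + (323.3)²) = √(223634.410 + 104522.890) = 572.9 m
13: √((201.7)² + (-232.2)²) = √(40682.890 + 53916.840) = 307.6 m
Sorted: 1 (136.7 m) < 6 (153.0 m) < 9 (163.5 m) < 10 (293.7 m) < 13 (307.6 m) < …

1, 6, 9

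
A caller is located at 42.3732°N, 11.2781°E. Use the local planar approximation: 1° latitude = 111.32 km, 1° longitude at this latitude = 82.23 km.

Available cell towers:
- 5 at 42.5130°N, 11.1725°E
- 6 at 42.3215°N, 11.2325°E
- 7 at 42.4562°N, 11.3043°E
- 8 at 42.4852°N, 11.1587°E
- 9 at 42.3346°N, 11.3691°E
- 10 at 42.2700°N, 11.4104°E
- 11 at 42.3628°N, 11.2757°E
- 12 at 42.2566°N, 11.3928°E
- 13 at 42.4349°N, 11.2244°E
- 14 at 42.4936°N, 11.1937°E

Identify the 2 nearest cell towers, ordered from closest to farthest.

Distances from 42.3732°N, 11.2781°E:
5: √((0.1398·111.32)² + (-0.1056·82.23)²) = √(242.192527 + 75.402964) = 17.8212 km
6: √((-0.0517·111.32)² + (-0.0456·82.23)²) = √(33.122833 + 14.060160) = 6.8690 km
7: √((0.0830·111.32)² + (0.0262·82.23)²) = √(85.369469 + 4.641551) = 9.4874 km
8: √((0.1120·111.32)² + (-0.1194·82.23)²) = √(155.447034 + 96.398269) = 15.8696 km
9: √((-0.0386·111.32)² + (0.0910·82.23)²) = √(18.463796 + 55.994241) = 8.6289 km
10: √((-0.1032·111.32)² + (0.1323·82.23)²) = √(131.979291 + 118.353272) = 15.8219 km
11: √((-0.0104·111.32)² + (-0.0024·82.23)²) = √(1.340334 + 0.038948) = 1.1744 km
12: √((-0.1166·111.32)² + (0.1147·82.23)²) = √(168.478116 + 88.958493) = 16.0448 km
13: √((0.0617·111.32)² + (-0.0537·82.23)²) = √(47.175523 + 19.498857) = 8.1654 km
14: √((0.1204·111.32)² + (-0.0844·82.23)²) = √(179.638479 + 48.166543) = 15.0932 km
Sorted: 11 (1.1744 km) < 6 (6.8690 km) < 13 (8.1654 km) < 9 (8.6289 km) < …

11, 6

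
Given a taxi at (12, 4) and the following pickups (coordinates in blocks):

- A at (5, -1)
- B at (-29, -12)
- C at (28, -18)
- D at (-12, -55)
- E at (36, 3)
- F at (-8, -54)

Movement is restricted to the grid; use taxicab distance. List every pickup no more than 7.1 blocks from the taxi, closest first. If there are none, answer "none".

Distances from (12, 4):
A: |-7| + |-5| = 7 + 5 = 12 blocks
B: |-41| + |-16| = 41 + 16 = 57 blocks
C: |16| + |-22| = 16 + 22 = 38 blocks
D: |-24| + |-59| = 24 + 59 = 83 blocks
E: |24| + |-1| = 24 + 1 = 25 blocks
F: |-20| + |-58| = 20 + 58 = 78 blocks
Threshold 7.1 blocks: none within range.

none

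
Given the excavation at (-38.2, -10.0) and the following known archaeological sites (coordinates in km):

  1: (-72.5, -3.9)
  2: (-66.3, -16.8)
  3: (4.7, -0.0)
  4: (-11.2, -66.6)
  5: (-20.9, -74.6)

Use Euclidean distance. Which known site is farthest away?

Distances from (-38.2, -10.0):
1: √((-34.3)² + (6.1)²) = √(1176.490 + 37.210) = 34.8 km
2: √((-28.1)² + (-6.8)²) = √(789.610 + 46.240) = 28.9 km
3: √((42.9)² + (10.0)²) = √(1840.410 + 100.000) = 44.1 km
4: √((27.0)² + (-56.6)²) = √(729.000 + 3203.560) = 62.7 km
5: √((17.3)² + (-64.6)²) = √(299.290 + 4173.160) = 66.9 km
Maximum: 5 at 66.9 km.

5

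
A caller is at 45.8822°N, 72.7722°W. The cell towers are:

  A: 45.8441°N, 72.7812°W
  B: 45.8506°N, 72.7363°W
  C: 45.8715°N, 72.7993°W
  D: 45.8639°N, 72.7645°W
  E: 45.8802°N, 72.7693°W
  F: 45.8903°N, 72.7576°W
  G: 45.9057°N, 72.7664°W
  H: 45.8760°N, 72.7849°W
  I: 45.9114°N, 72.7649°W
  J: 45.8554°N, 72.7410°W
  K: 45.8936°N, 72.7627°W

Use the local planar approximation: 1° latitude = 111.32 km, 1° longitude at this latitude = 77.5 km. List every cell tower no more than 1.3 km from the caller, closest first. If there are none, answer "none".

E, H

Distances from 45.8822°N, 72.7722°W:
A: 4.2983 km
B: 4.4850 km
C: 2.4145 km
D: 2.1228 km
E: 0.3164 km
F: 1.4468 km
G: 2.6544 km
H: 1.2021 km
I: 3.2994 km
J: 3.8402 km
K: 1.4672 km
Threshold 1.3 km: E (0.3164 km), H (1.2021 km) are within range.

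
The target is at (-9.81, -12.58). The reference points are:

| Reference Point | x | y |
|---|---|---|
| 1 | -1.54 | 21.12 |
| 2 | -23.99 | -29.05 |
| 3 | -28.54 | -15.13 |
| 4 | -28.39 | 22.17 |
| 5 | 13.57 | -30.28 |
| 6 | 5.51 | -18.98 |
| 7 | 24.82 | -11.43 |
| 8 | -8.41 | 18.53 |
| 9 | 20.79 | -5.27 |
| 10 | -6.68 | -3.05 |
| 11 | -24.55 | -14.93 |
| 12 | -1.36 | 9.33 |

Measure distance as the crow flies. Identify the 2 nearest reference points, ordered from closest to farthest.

10, 11

Distances from (-9.81, -12.58):
1: √((8.27)² + (33.70)²) = √(68.3929 + 1135.6900) = 34.70
2: √((-14.18)² + (-16.47)²) = √(201.0724 + 271.2609) = 21.73
3: √((-18.73)² + (-2.55)²) = √(350.8129 + 6.5025) = 18.90
4: √((-18.58)² + (34.75)²) = √(345.2164 + 1207.5625) = 39.41
5: √((23.38)² + (-17.70)²) = √(546.6244 + 313.2900) = 29.32
6: √((15.32)² + (-6.40)²) = √(234.7024 + 40.9600) = 16.60
7: √((34.63)² + (1.15)²) = √(1199.2369 + 1.3225) = 34.65
8: √((1.40)² + (31.11)²) = √(1.9600 + 967.8321) = 31.14
9: √((30.60)² + (7.31)²) = √(936.3600 + 53.4361) = 31.46
10: √((3.13)² + (9.53)²) = √(9.7969 + 90.8209) = 10.03
11: √((-14.74)² + (-2.35)²) = √(217.2676 + 5.5225) = 14.93
12: √((8.45)² + (21.91)²) = √(71.4025 + 480.0481) = 23.48
Sorted: 10 (10.03) < 11 (14.93) < 6 (16.60) < 3 (18.90) < …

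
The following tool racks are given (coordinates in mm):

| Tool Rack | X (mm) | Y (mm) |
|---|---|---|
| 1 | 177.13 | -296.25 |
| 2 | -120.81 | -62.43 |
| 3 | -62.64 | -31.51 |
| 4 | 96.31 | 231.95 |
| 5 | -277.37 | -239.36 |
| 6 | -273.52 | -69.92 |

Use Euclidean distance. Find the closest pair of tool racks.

2 and 3

Pairwise distances:
1–2: 378.73 mm
1–3: 357.18 mm
1–4: 534.35 mm
1–5: 458.05 mm
1–6: 504.29 mm
2–3: 65.88 mm
2–4: 365.79 mm
2–5: 236.25 mm
2–6: 152.89 mm
3–4: 307.70 mm
3–5: 298.85 mm
3–6: 214.35 mm
4–5: 601.47 mm
4–6: 477.39 mm
5–6: 169.48 mm
Closest pair: 2–3 at 65.88 mm.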